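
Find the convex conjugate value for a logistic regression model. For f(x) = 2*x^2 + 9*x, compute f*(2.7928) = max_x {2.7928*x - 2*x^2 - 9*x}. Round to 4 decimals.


f*(y) = sup_x {y*x - a*x^2 - b*x} = sup_x {(y-b)*x - a*x^2}
FOC: (y - b) - 2a*x = 0 => x* = (y - b)/(2a)
x* = (2.7928 - 9)/(2*2) = -1.5518
f*(2.7928) = (y-b)^2/(4a) = (2.7928 - 9)^2/(4*2)
= 38.5293/8 = 4.8162


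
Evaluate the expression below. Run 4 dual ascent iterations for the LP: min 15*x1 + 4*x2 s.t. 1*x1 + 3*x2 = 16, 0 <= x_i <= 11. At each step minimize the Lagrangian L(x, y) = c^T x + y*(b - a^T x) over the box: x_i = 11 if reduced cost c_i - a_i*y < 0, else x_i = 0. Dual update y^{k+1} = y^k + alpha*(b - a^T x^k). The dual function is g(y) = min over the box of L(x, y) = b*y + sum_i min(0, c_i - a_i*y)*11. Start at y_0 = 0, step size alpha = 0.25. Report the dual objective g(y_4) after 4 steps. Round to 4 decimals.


Dual ascent for LP: min 15*x1 + 4*x2, 1*x1 + 3*x2 = 16, 0 <= x_i <= 11
Step 1: y^k = 0.0, reduced costs: (15.0, 4.0)
  x^k = (0.0, 0.0), subgradient = b - a^T x = 16.0
  y^{k+1} = 0.0 + 0.25*16.0 = 4.0
Step 2: y^k = 4.0, reduced costs: (11.0, -8.0)
  x^k = (0.0, 11.0), subgradient = b - a^T x = -17.0
  y^{k+1} = 4.0 + 0.25*-17.0 = -0.25
Step 3: y^k = -0.25, reduced costs: (15.25, 4.75)
  x^k = (0.0, 0.0), subgradient = b - a^T x = 16.0
  y^{k+1} = -0.25 + 0.25*16.0 = 3.75
Step 4: y^k = 3.75, reduced costs: (11.25, -7.25)
  x^k = (0.0, 11.0), subgradient = b - a^T x = -17.0
  y^{k+1} = 3.75 + 0.25*-17.0 = -0.5
Dual objective at y_4 = -0.5: reduced costs (15.5, 5.5), box minimizer x = (0.0, 0.0)
g(y_4) = b*y + (c1 - a1*y)*x1 + (c2 - a2*y)*x2 = 16*(-0.5) + 15.5*0.0 + 5.5*0.0 = -8.0 + 0.0 + 0.0 = -8.0


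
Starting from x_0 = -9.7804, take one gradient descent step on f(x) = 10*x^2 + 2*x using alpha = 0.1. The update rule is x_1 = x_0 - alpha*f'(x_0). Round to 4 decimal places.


We compute the gradient at x_0 and apply the update.
f'(x) = 20*x + 2
f'(-9.7804) = 20*-9.7804 + 2 = -193.608
x_1 = -9.7804 - 0.1*-193.608 = 9.5804


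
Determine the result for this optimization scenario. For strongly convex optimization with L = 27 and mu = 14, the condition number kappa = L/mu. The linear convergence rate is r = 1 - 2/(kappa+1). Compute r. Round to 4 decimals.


Step 1: Compute the condition number.
kappa = L/mu = 27/14 = 1.9286
Step 2: Compute the convergence rate.
r = 1 - 2/(kappa + 1) = 1 - 2*mu/(L + mu) = (L - mu)/(L + mu) = 13/41 = 0.3171


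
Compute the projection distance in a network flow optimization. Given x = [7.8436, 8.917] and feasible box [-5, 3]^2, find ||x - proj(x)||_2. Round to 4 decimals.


Project each component onto [-5, 3].
clip(7.8436) = 3.0, clip(8.917) = 3.0
Projection = [3.0, 3.0]
Squared diffs: [23.4605, 35.0109]
Distance = sqrt(58.4714) = 7.6467


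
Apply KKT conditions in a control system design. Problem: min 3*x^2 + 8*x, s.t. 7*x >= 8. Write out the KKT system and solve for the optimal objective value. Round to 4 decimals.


Step 1: Try lambda = 0 (constraint inactive).
x_unc = -8/(2*3) = -1.3333
Check: 7*-1.3333 = -9.3331 < 8 -- violated!
Step 2: Constraint must be active: 7*x = 8
x* = 8/7 = 1.1429 (rounded; the exact value 8/7 is used below)
lambda = (2*3*(8/7) + 8)/7 = 2.1224
Step 3: Compute optimal value.
f(x*) = 3*(8/7)^2 + 8*(8/7) = 13.0612


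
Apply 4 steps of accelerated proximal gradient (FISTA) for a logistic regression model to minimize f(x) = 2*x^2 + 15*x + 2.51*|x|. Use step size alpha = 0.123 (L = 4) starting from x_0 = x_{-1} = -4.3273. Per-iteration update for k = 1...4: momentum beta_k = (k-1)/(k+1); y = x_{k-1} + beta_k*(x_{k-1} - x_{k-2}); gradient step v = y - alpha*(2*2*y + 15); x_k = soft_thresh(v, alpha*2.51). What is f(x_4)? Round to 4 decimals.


FISTA on f(x) = 2*x^2 + 15*x + 2.51*|x|
L = 4, alpha = 0.123
Iteration 1: beta = 0.0, y = -4.3273 + 0.0*(-4.3273 + 4.3273) = -4.3273
  grad(y) = -2.3092, v = y - alpha*grad = -4.0433
  prox(v) = soft_thresh(-4.0433, 0.3087) = -3.7345
Iteration 2: beta = 0.3333, y = -3.7345 + 0.3333*(-3.7345 + 4.3273) = -3.537
  grad(y) = 0.8522, v = y - alpha*grad = -3.6418
  prox(v) = soft_thresh(-3.6418, 0.3087) = -3.333
Iteration 3: beta = 0.5, y = -3.333 + 0.5*(-3.333 + 3.7345) = -3.1323
  grad(y) = 2.4708, v = y - alpha*grad = -3.4362
  prox(v) = soft_thresh(-3.4362, 0.3087) = -3.1275
Iteration 4: beta = 0.6, y = -3.1275 + 0.6*(-3.1275 + 3.333) = -3.0041
  grad(y) = 2.9835, v = y - alpha*grad = -3.3711
  prox(v) = soft_thresh(-3.3711, 0.3087) = -3.0624
f(x_4) = 2*(-3.0624)^2 + 15*(-3.0624) + 2.51*|-3.0624| = -19.4928


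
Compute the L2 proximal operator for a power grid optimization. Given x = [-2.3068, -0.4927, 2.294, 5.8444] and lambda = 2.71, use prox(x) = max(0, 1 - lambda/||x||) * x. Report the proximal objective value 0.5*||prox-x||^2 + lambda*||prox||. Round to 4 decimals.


Step 1: Compute ||x||.
||x|| = 6.707
Step 2: Compute scaling factor.
scale = max(0, 1 - 2.71/6.707) = 0.5959
Step 3: prox(x) = [-1.3747, -0.2936, 1.3671, 3.4829]
||prox(x)|| = 3.997
Step 4: Proximal objective.
0.5*||prox-x||^2 = 3.6721
lambda*||prox|| = 10.8319
Total = 14.5039


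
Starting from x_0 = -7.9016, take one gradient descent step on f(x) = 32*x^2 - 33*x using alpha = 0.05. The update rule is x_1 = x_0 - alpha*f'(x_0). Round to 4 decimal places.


We compute the gradient at x_0 and apply the update.
f'(x) = 64*x - 33
f'(-7.9016) = 64*-7.9016 - 33 = -538.7024
x_1 = -7.9016 - 0.05*-538.7024 = 19.0335


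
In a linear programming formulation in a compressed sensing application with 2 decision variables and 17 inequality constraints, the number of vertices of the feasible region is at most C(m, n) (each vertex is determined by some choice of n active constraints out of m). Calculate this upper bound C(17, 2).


Each vertex corresponds to some choice of n active constraints out of m, so the number of vertices is at most C(m, n) = m! / (n!(m-n)!).
m = 17, n = 2
Numerator: 17 * 16
Denominator: 2! = 2
C(17, 2) = 136


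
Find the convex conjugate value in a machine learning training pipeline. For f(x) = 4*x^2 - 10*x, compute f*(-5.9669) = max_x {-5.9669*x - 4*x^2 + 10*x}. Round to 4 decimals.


f*(y) = sup_x {y*x - a*x^2 - b*x} = sup_x {(y-b)*x - a*x^2}
FOC: (y - b) - 2a*x = 0 => x* = (y - b)/(2a)
x* = (-5.9669 + 10)/(2*4) = 0.5041
f*(-5.9669) = (y-b)^2/(4a) = (-5.9669 + 10)^2/(4*4)
= 16.2659/16 = 1.0166


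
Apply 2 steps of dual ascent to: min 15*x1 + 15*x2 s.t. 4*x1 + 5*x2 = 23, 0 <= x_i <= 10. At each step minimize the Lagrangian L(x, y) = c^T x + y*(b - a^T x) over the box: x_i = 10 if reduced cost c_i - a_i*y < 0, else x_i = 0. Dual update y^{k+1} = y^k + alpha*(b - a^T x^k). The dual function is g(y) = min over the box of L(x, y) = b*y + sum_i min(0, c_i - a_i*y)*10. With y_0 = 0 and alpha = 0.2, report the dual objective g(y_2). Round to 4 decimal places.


Dual ascent for LP: min 15*x1 + 15*x2, 4*x1 + 5*x2 = 23, 0 <= x_i <= 10
Step 1: y^k = 0.0, reduced costs: (15.0, 15.0)
  x^k = (0.0, 0.0), subgradient = b - a^T x = 23.0
  y^{k+1} = 0.0 + 0.2*23.0 = 4.6
Step 2: y^k = 4.6, reduced costs: (-3.4, -8.0)
  x^k = (10.0, 10.0), subgradient = b - a^T x = -67.0
  y^{k+1} = 4.6 + 0.2*-67.0 = -8.8
Dual objective at y_2 = -8.8: reduced costs (50.2, 59.0), box minimizer x = (0.0, 0.0)
g(y_2) = b*y + (c1 - a1*y)*x1 + (c2 - a2*y)*x2 = 23*(-8.8) + 50.2*0.0 + 59.0*0.0 = -202.4 + 0.0 + 0.0 = -202.4


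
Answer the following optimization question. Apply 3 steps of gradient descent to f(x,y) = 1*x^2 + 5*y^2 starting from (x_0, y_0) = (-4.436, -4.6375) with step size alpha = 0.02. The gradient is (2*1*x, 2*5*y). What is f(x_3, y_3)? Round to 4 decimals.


Gradient descent on f(x,y) = 1*x^2 + 5*y^2.
Starting point: (-4.436, -4.6375), alpha = 0.02
Step 1: grad_x = 2*1*-4.436 = -8.872, grad_y = 2*5*-4.6375 = -46.375
  x_1 = -4.436 - 0.02*-8.872 = -4.2586
  y_1 = -4.6375 - 0.02*-46.375 = -3.71
Step 2: grad_x = 2*1*-4.2586 = -8.5171, grad_y = 2*5*-3.71 = -37.1
  x_2 = -4.2586 - 0.02*-8.5171 = -4.0882
  y_2 = -3.71 - 0.02*-37.1 = -2.968
Step 3: grad_x = 2*1*-4.0882 = -8.1764, grad_y = 2*5*-2.968 = -29.68
  x_3 = -4.0882 - 0.02*-8.1764 = -3.9247
  y_3 = -2.968 - 0.02*-29.68 = -2.3744
f(-3.9247, -2.3744) = 1*(-3.9247)^2 + 5*(-2.3744)^2 = 43.5921


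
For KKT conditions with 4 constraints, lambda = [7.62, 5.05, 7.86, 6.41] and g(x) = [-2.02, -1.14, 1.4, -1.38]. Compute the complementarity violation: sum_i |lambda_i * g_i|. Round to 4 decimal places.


KKT complementary slackness check:
lambda_1 * g_1 = 7.62 * -2.02 = -15.3924
lambda_2 * g_2 = 5.05 * -1.14 = -5.757
lambda_3 * g_3 = 7.86 * 1.4 = 11.004
lambda_4 * g_4 = 6.41 * -1.38 = -8.8458
Total violation = 15.3924 + 5.757 + 11.004 + 8.8458 = 40.9992


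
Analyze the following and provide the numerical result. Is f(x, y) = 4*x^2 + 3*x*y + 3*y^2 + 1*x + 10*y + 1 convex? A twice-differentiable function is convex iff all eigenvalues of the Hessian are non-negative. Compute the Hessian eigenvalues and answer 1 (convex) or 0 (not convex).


The Hessian of f(x,y) = 4*x^2 + 3*x*y + 3*y^2 + 1*x + 10*y + 1 is:
H = [[8, 3], [3, 6]]
Trace = 8 + 6 = 14
Determinant = 8*6 - (3)^2 = 39
Discriminant = (14)^2 - 4*39 = 40.0
Eigenvalues: lambda_1 = 3.8377, lambda_2 = 10.1623
The function is convex.

1


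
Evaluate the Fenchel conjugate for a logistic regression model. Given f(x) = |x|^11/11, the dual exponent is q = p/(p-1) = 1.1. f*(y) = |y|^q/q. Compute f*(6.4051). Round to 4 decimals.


The conjugate exponent q satisfies 1/p + 1/q = 1.
p = 11, so q = 11/(11 - 1) = 1.1
|y|^q = 6.4051^1.1 = 7.7122
f*(6.4051) = 7.7122 / 1.1 = 7.0111


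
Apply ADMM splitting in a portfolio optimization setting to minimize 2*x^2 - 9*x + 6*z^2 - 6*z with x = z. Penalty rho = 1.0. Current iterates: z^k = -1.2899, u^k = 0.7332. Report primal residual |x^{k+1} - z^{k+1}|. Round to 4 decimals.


ADMM iteration with rho = 1.0, z^k = -1.2899, u^k = 0.7332
Step 1: x-update.
Minimize 2*x^2 - 9*x + (1.0/2)*(x + 1.2899 + 0.7332)^2
FOC: (2*2 + 1.0)*x = 9 + 1.0*(-1.2899 - 0.7332)
x^{k+1} = 1.3954
Step 2: z-update.
Minimize 6*z^2 - 6*z + (1.0/2)*(1.3954 - z + 0.7332)^2
FOC: (2*6 + 1.0)*z = 6 + 1.0*(1.3954 + 0.7332)
z^{k+1} = 0.6253
Step 3: u-update.
u^{k+1} = 0.7332 + 1.3954 - 0.6253 = 1.5033
Step 4: Primal residual = |1.3954 - 0.6253| = 0.7701


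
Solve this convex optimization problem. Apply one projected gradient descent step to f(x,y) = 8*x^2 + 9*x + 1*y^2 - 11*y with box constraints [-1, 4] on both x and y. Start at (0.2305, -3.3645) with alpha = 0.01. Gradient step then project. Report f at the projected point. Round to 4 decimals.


Step 1: Compute gradient at (0.2305, -3.3645).
grad_x = 2*8*0.2305 + 9 = 12.688
grad_y = 2*1*-3.3645 - 11 = -17.729
Step 2: Gradient step.
x_raw = 0.2305 - 0.01*12.688 = 0.1036
y_raw = -3.3645 - 0.01*-17.729 = -3.1872
Step 3: Project onto [-1, 4].
x_proj = clip(0.1036) = 0.1036
y_proj = clip(-3.1872) = -1.0
Step 4: Evaluate f.
f(0.1036, -1.0) = 13.0185


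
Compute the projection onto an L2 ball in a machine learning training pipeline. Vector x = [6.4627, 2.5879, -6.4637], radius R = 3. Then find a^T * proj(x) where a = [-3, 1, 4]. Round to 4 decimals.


Step 1: Compute ||x|| (intermediates to 6 decimals).
||x|| = sqrt(6.4627^2 + 2.5879^2 + (-6.4637)^2) = 9.499639
Step 2: Project.
Since ||x|| > R, scale = R/||x|| = 3/9.499639 = 0.315801, proj(x) = scale * x
proj(x) = [2.040927, 0.817261, -2.041243]
Step 3: Dot product.
a^T * proj(x) = -3*2.040927 + 1*0.817261 + 4*(-2.041243) = -13.4705


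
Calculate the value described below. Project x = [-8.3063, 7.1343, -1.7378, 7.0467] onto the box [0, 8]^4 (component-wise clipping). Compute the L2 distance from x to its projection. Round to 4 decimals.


Project each component onto [0, 8].
clip(-8.3063) = 0.0, clip(7.1343) = 7.1343, clip(-1.7378) = 0.0, clip(7.0467) = 7.0467
Projection = [0.0, 7.1343, 0.0, 7.0467]
Squared diffs: [68.9946, 0.0, 3.0199, 0.0]
Distance = sqrt(72.0145) = 8.4861


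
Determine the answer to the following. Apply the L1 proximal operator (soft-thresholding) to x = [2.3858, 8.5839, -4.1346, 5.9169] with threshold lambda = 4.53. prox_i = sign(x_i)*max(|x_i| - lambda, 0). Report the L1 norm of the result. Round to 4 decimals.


Soft-thresholding with lambda = 4.53:
prox(2.3858) = sign(2.3858)*max(|2.3858| - 4.53, 0) = 0.0
prox(8.5839) = sign(8.5839)*max(|8.5839| - 4.53, 0) = 4.0539
prox(-4.1346) = sign(-4.1346)*max(|-4.1346| - 4.53, 0) = 0.0
prox(5.9169) = sign(5.9169)*max(|5.9169| - 4.53, 0) = 1.3869
prox(x) = [0.0, 4.0539, 0.0, 1.3869]
||prox(x)||_1 = 0.0 + 4.0539 + 0.0 + 1.3869 = 5.4408


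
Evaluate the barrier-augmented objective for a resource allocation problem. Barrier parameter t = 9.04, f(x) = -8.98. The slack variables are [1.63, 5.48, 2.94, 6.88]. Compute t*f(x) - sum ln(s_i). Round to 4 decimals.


Step 1: Compute log-barrier.
ln values: [0.4886, 1.7011, 1.0784, 1.9286]
phi = -(0.4886 + 1.7011 + 1.0784 + 1.9286) = -5.1967
Step 2: Compute augmented objective.
t*f(x) = 9.04*-8.98 = -81.1792
Total = -81.1792 - 5.1967 = -86.3759


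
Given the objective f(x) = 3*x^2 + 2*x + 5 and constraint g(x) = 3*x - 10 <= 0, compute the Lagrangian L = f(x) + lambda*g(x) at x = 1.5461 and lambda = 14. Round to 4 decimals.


Step 1: Evaluate f(x).
f(1.5461) = 3*1.5461^2 + 2*1.5461 + 5 = 15.2635
Step 2: Evaluate g(x).
g(1.5461) = 3*1.5461 - 10 = -5.3617
Step 3: Compute Lagrangian.
L = 15.2635 + 14*-5.3617 = -59.8003


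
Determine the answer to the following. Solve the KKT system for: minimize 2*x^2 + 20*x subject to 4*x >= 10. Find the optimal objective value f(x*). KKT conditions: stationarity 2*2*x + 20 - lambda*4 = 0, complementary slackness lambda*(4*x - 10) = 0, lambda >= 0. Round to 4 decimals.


Step 1: Try lambda = 0 (constraint inactive).
x_unc = -20/(2*2) = -5.0
Check: 4*-5.0 = -20.0 < 10 -- violated!
Step 2: Constraint must be active: 4*x = 10
x* = 10/4 = 2.5
lambda = (2*2*2.5 + 20)/4 = 7.5
Step 3: Compute optimal value.
f(x*) = 2*2.5^2 + 20*2.5 = 62.5


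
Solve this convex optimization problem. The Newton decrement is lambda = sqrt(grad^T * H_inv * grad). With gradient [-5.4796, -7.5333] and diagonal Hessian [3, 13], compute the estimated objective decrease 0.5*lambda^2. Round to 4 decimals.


Step 1: H is diagonal, so H^(-1) * g = [-1.8265, -0.5795].
Step 2: g^T H^(-1) g = sum_i g_i^2 / H_ii
  = (-5.4796)^2/3 + (-7.5333)^2/13
  = 10.0087 + 4.3654 = 14.3741
Step 3: Objective decrease = 0.5 * g^T H^(-1) g = 7.1871


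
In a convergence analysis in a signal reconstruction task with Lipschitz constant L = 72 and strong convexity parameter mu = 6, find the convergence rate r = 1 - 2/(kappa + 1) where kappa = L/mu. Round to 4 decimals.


Step 1: Compute the condition number.
kappa = L/mu = 72/6 = 12.0
Step 2: Compute the convergence rate.
r = 1 - 2/(kappa + 1) = 1 - 2*mu/(L + mu) = (L - mu)/(L + mu) = 66/78 = 0.8462


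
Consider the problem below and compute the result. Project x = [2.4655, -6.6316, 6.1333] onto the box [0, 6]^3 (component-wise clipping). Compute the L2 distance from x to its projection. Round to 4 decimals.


Project each component onto [0, 6].
clip(2.4655) = 2.4655, clip(-6.6316) = 0.0, clip(6.1333) = 6.0
Projection = [2.4655, 0.0, 6.0]
Squared diffs: [0.0, 43.9781, 0.0178]
Distance = sqrt(43.9959) = 6.6329


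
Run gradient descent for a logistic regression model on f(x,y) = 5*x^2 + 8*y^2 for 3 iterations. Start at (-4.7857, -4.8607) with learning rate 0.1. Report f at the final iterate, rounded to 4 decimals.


Gradient descent on f(x,y) = 5*x^2 + 8*y^2.
Starting point: (-4.7857, -4.8607), alpha = 0.1
Step 1: grad_x = 2*5*-4.7857 = -47.857, grad_y = 2*8*-4.8607 = -77.7712
  x_1 = -4.7857 - 0.1*-47.857 = 0.0
  y_1 = -4.8607 - 0.1*-77.7712 = 2.9164
Step 2: grad_x = 2*5*0.0 = 0.0, grad_y = 2*8*2.9164 = 46.6627
  x_2 = 0.0 - 0.1*0.0 = 0.0
  y_2 = 2.9164 - 0.1*46.6627 = -1.7499
Step 3: grad_x = 2*5*0.0 = 0.0, grad_y = 2*8*-1.7499 = -27.9976
  x_3 = 0.0 - 0.1*0.0 = 0.0
  y_3 = -1.7499 - 0.1*-27.9976 = 1.0499
f(0.0, 1.0499) = 5*0.0^2 + 8*1.0499^2 = 8.8185


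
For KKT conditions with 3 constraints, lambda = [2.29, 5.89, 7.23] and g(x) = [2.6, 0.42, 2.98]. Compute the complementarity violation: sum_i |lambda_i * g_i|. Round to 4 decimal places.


KKT complementary slackness check:
lambda_1 * g_1 = 2.29 * 2.6 = 5.954
lambda_2 * g_2 = 5.89 * 0.42 = 2.4738
lambda_3 * g_3 = 7.23 * 2.98 = 21.5454
Total violation = 5.954 + 2.4738 + 21.5454 = 29.9732


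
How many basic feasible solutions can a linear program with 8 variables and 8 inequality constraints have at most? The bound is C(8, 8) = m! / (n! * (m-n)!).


Each vertex corresponds to some choice of n active constraints out of m, so the number of vertices is at most C(m, n) = m! / (n!(m-n)!).
m = 8, n = 8
Numerator: 8 * 7 * 6 * 5 * 4 * 3 * 2 * 1
Denominator: 8! = 40320
C(8, 8) = 1


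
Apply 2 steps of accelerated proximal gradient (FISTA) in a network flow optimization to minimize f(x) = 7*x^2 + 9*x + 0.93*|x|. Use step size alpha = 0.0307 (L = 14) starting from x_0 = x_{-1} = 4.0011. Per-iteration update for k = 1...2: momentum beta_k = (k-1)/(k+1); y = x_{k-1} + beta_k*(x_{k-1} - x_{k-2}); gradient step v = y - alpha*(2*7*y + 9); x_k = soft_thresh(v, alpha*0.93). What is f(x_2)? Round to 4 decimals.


FISTA on f(x) = 7*x^2 + 9*x + 0.93*|x|
L = 14, alpha = 0.0307
Iteration 1: beta = 0.0, y = 4.0011 + 0.0*(4.0011 - 4.0011) = 4.0011
  grad(y) = 65.0154, v = y - alpha*grad = 2.0051
  prox(v) = soft_thresh(2.0051, 0.0286) = 1.9766
Iteration 2: beta = 0.3333, y = 1.9766 + 0.3333*(1.9766 - 4.0011) = 1.3017
  grad(y) = 27.2243, v = y - alpha*grad = 0.4659
  prox(v) = soft_thresh(0.4659, 0.0286) = 0.4374
f(x_2) = 7*0.4374^2 + 9*0.4374 + 0.93*|0.4374| = 5.6826


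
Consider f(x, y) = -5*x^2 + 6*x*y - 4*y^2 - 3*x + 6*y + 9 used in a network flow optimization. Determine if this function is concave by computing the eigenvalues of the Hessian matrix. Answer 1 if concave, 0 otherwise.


The Hessian of f(x,y) = -5*x^2 + 6*x*y - 4*y^2 - 3*x + 6*y + 9 is:
H = [[-10, 6], [6, -8]]
Trace = -10 - 8 = -18
Determinant = -10*-8 - (6)^2 = 44
Discriminant = (-18)^2 - 4*44 = 148.0
Eigenvalues: lambda_1 = -15.0828, lambda_2 = -2.9172
The function is concave.

1


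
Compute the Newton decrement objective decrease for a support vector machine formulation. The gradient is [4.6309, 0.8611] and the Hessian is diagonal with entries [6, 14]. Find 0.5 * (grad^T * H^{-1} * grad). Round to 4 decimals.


Step 1: H is diagonal, so H^(-1) * g = [0.7718, 0.0615].
Step 2: g^T H^(-1) g = sum_i g_i^2 / H_ii
  = (4.6309)^2/6 + (0.8611)^2/14
  = 3.5742 + 0.053 = 3.6272
Step 3: Objective decrease = 0.5 * g^T H^(-1) g = 1.8136


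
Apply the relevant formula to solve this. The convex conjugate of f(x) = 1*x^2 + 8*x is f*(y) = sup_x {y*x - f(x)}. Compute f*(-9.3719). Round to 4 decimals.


f*(y) = sup_x {y*x - a*x^2 - b*x} = sup_x {(y-b)*x - a*x^2}
FOC: (y - b) - 2a*x = 0 => x* = (y - b)/(2a)
x* = (-9.3719 - 8)/(2*1) = -8.686
f*(-9.3719) = (y-b)^2/(4a) = (-9.3719 - 8)^2/(4*1)
= 301.7829/4 = 75.4457


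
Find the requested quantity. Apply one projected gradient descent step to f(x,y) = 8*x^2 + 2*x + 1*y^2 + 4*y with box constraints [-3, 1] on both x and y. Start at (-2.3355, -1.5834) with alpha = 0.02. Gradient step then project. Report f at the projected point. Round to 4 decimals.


Step 1: Compute gradient at (-2.3355, -1.5834).
grad_x = 2*8*-2.3355 + 2 = -35.368
grad_y = 2*1*-1.5834 + 4 = 0.8332
Step 2: Gradient step.
x_raw = -2.3355 - 0.02*-35.368 = -1.6281
y_raw = -1.5834 - 0.02*0.8332 = -1.6001
Step 3: Project onto [-3, 1].
x_proj = clip(-1.6281) = -1.6281
y_proj = clip(-1.6001) = -1.6001
Step 4: Evaluate f.
f(-1.6281, -1.6001) = 14.1104


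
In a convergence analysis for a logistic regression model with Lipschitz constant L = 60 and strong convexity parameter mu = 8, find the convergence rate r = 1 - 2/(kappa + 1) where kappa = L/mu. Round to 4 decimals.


Step 1: Compute the condition number.
kappa = L/mu = 60/8 = 7.5
Step 2: Compute the convergence rate.
r = 1 - 2/(kappa + 1) = 1 - 2*mu/(L + mu) = (L - mu)/(L + mu) = 52/68 = 0.7647


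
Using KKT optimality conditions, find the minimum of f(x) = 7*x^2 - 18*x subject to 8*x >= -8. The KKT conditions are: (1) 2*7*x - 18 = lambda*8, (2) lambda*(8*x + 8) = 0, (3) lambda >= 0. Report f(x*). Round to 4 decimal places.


Step 1: Try lambda = 0 (constraint inactive).
Stationarity: 2*7*x - 18 = 0
x* = 18/(2*7) = 9/7 = 1.2857 (rounded; the exact value 9/7 is used below)
Check constraint: 8*1.2857 = 10.2856 >= -8 -- satisfied.
Step 2: Compute optimal value.
f(x*) = 7*(9/7)^2 - 18*(9/7) = -11.5714


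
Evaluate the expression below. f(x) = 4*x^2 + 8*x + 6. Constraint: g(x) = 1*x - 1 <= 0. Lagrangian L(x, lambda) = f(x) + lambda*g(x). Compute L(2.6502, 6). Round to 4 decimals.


Step 1: Evaluate f(x).
f(2.6502) = 4*2.6502^2 + 8*2.6502 + 6 = 55.2958
Step 2: Evaluate g(x).
g(2.6502) = 1*2.6502 - 1 = 1.6502
Step 3: Compute Lagrangian.
L = 55.2958 + 6*1.6502 = 65.197


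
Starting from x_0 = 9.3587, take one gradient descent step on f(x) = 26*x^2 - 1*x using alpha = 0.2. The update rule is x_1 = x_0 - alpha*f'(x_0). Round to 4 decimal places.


We compute the gradient at x_0 and apply the update.
f'(x) = 52*x - 1
f'(9.3587) = 52*9.3587 - 1 = 485.6524
x_1 = 9.3587 - 0.2*485.6524 = -87.7718


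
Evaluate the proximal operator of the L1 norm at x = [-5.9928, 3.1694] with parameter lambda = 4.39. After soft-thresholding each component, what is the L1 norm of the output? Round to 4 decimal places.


Soft-thresholding with lambda = 4.39:
prox(-5.9928) = sign(-5.9928)*max(|-5.9928| - 4.39, 0) = -1.6028
prox(3.1694) = sign(3.1694)*max(|3.1694| - 4.39, 0) = 0.0
prox(x) = [-1.6028, 0.0]
||prox(x)||_1 = 1.6028 + 0.0 = 1.6028


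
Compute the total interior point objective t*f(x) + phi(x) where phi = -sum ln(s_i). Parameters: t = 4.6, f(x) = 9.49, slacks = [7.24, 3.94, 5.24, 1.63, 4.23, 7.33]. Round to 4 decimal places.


Step 1: Compute log-barrier.
ln values: [1.9796, 1.3712, 1.6563, 0.4886, 1.4422, 1.992]
phi = -(1.9796 + 1.3712 + 1.6563 + 0.4886 + 1.4422 + 1.992) = -8.9299
Step 2: Compute augmented objective.
t*f(x) = 4.6*9.49 = 43.654
Total = 43.654 - 8.9299 = 34.7241


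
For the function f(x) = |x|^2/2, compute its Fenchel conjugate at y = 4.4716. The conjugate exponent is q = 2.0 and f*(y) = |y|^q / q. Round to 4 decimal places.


The conjugate exponent q satisfies 1/p + 1/q = 1.
p = 2, so q = 2/(2 - 1) = 2.0
|y|^q = 4.4716^2.0 = 19.9952
f*(4.4716) = 19.9952 / 2.0 = 9.9976


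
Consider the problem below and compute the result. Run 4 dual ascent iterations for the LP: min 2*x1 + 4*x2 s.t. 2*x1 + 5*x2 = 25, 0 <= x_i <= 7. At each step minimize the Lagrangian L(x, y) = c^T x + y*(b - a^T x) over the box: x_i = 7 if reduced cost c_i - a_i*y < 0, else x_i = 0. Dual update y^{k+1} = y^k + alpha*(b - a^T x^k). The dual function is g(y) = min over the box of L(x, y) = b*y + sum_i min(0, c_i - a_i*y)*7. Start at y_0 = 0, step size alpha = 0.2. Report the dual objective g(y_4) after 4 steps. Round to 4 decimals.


Dual ascent for LP: min 2*x1 + 4*x2, 2*x1 + 5*x2 = 25, 0 <= x_i <= 7
Step 1: y^k = 0.0, reduced costs: (2.0, 4.0)
  x^k = (0.0, 0.0), subgradient = b - a^T x = 25.0
  y^{k+1} = 0.0 + 0.2*25.0 = 5.0
Step 2: y^k = 5.0, reduced costs: (-8.0, -21.0)
  x^k = (7.0, 7.0), subgradient = b - a^T x = -24.0
  y^{k+1} = 5.0 + 0.2*-24.0 = 0.2
Step 3: y^k = 0.2, reduced costs: (1.6, 3.0)
  x^k = (0.0, 0.0), subgradient = b - a^T x = 25.0
  y^{k+1} = 0.2 + 0.2*25.0 = 5.2
Step 4: y^k = 5.2, reduced costs: (-8.4, -22.0)
  x^k = (7.0, 7.0), subgradient = b - a^T x = -24.0
  y^{k+1} = 5.2 + 0.2*-24.0 = 0.4
Dual objective at y_4 = 0.4: reduced costs (1.2, 2.0), box minimizer x = (0.0, 0.0)
g(y_4) = b*y + (c1 - a1*y)*x1 + (c2 - a2*y)*x2 = 25*0.4 + 1.2*0.0 + 2.0*0.0 = 10.0 + 0.0 + 0.0 = 10.0


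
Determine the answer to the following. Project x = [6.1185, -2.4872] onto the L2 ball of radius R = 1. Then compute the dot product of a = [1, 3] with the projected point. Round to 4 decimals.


Step 1: Compute ||x|| (intermediates to 6 decimals).
||x|| = sqrt(6.1185^2 + (-2.4872)^2) = 6.604711
Step 2: Project.
Since ||x|| > R, scale = R/||x|| = 1/6.604711 = 0.151407, proj(x) = scale * x
proj(x) = [0.926384, -0.376579]
Step 3: Dot product.
a^T * proj(x) = 1*0.926384 + 3*(-0.376579) = -0.2034


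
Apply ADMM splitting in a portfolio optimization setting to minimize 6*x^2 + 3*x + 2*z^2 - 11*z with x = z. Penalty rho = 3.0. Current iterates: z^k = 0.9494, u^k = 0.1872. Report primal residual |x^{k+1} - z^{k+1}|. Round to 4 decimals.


ADMM iteration with rho = 3.0, z^k = 0.9494, u^k = 0.1872
Step 1: x-update.
Minimize 6*x^2 + 3*x + (3.0/2)*(x - 0.9494 + 0.1872)^2
FOC: (2*6 + 3.0)*x = -3 + 3.0*(0.9494 - 0.1872)
x^{k+1} = -0.0476
Step 2: z-update.
Minimize 2*z^2 - 11*z + (3.0/2)*(-0.0476 - z + 0.1872)^2
FOC: (2*2 + 3.0)*z = 11 + 3.0*(-0.0476 + 0.1872)
z^{k+1} = 1.6313
Step 3: u-update.
u^{k+1} = 0.1872 - 0.0476 - 1.6313 = -1.4916
Step 4: Primal residual = |-0.0476 - 1.6313| = 1.6788


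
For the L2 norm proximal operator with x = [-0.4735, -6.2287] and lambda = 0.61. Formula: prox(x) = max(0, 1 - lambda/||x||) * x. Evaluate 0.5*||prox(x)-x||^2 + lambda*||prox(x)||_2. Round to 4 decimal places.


Step 1: Compute ||x||.
||x|| = 6.2467
Step 2: Compute scaling factor.
scale = max(0, 1 - 0.61/6.2467) = 0.9023
Step 3: prox(x) = [-0.4273, -5.6205]
||prox(x)|| = 5.6367
Step 4: Proximal objective.
0.5*||prox-x||^2 = 0.1861
lambda*||prox|| = 3.4384
Total = 3.6244


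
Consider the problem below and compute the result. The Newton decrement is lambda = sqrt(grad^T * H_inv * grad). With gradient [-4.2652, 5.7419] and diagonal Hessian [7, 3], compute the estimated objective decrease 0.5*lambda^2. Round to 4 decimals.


Step 1: H is diagonal, so H^(-1) * g = [-0.6093, 1.914].
Step 2: g^T H^(-1) g = sum_i g_i^2 / H_ii
  = (-4.2652)^2/7 + (5.7419)^2/3
  = 2.5988 + 10.9898 = 13.5887
Step 3: Objective decrease = 0.5 * g^T H^(-1) g = 6.7943


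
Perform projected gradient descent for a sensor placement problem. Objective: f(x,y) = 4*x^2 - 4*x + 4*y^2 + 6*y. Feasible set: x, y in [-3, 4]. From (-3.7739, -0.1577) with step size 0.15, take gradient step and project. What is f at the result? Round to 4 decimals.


Step 1: Compute gradient at (-3.7739, -0.1577).
grad_x = 2*4*-3.7739 - 4 = -34.1912
grad_y = 2*4*-0.1577 + 6 = 4.7384
Step 2: Gradient step.
x_raw = -3.7739 - 0.15*-34.1912 = 1.3548
y_raw = -0.1577 - 0.15*4.7384 = -0.8685
Step 3: Project onto [-3, 4].
x_proj = clip(1.3548) = 1.3548
y_proj = clip(-0.8685) = -0.8685
Step 4: Evaluate f.
f(1.3548, -0.8685) = -0.2713


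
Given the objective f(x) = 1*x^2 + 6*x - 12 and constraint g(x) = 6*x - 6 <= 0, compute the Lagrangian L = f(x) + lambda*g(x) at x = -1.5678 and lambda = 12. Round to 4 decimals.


Step 1: Evaluate f(x).
f(-1.5678) = 1*(-1.5678)^2 + 6*(-1.5678) - 12 = -18.9488
Step 2: Evaluate g(x).
g(-1.5678) = 6*-1.5678 - 6 = -15.4068
Step 3: Compute Lagrangian.
L = -18.9488 + 12*-15.4068 = -203.8304


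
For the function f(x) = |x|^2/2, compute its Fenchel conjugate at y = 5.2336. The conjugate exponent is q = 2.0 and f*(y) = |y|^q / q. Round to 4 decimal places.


The conjugate exponent q satisfies 1/p + 1/q = 1.
p = 2, so q = 2/(2 - 1) = 2.0
|y|^q = 5.2336^2.0 = 27.3906
f*(5.2336) = 27.3906 / 2.0 = 13.6953


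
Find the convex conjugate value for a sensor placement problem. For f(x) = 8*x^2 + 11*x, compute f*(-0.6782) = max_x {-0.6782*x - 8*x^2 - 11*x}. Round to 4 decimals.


f*(y) = sup_x {y*x - a*x^2 - b*x} = sup_x {(y-b)*x - a*x^2}
FOC: (y - b) - 2a*x = 0 => x* = (y - b)/(2a)
x* = (-0.6782 - 11)/(2*8) = -0.7299
f*(-0.6782) = (y-b)^2/(4a) = (-0.6782 - 11)^2/(4*8)
= 136.3804/32 = 4.2619


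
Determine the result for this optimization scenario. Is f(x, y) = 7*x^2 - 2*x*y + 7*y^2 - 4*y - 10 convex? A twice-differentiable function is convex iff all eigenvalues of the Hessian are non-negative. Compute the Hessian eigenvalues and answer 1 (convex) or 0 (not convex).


The Hessian of f(x,y) = 7*x^2 - 2*x*y + 7*y^2 - 4*y - 10 is:
H = [[14, -2], [-2, 14]]
Trace = 14 + 14 = 28
Determinant = 14*14 - (-2)^2 = 192
Discriminant = (28)^2 - 4*192 = 16.0
Eigenvalues: lambda_1 = 12.0, lambda_2 = 16.0
The function is convex.

1


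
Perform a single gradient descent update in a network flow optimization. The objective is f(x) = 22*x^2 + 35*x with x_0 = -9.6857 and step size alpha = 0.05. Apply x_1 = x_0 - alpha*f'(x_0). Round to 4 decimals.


We compute the gradient at x_0 and apply the update.
f'(x) = 44*x + 35
f'(-9.6857) = 44*-9.6857 + 35 = -391.1708
x_1 = -9.6857 - 0.05*-391.1708 = 9.8728


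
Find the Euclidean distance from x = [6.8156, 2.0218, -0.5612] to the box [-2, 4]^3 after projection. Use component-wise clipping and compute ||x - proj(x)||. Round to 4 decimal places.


Project each component onto [-2, 4].
clip(6.8156) = 4.0, clip(2.0218) = 2.0218, clip(-0.5612) = -0.5612
Projection = [4.0, 2.0218, -0.5612]
Squared diffs: [7.9276, 0.0, 0.0]
Distance = sqrt(7.9276) = 2.8156


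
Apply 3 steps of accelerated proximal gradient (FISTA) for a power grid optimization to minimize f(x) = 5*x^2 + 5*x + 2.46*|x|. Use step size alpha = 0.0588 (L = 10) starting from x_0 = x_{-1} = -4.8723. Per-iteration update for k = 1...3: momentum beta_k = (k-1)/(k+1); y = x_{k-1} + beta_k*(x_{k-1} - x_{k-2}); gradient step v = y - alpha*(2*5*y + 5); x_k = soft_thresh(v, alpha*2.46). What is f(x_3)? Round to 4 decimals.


FISTA on f(x) = 5*x^2 + 5*x + 2.46*|x|
L = 10, alpha = 0.0588
Iteration 1: beta = 0.0, y = -4.8723 + 0.0*(-4.8723 + 4.8723) = -4.8723
  grad(y) = -43.723, v = y - alpha*grad = -2.3014
  prox(v) = soft_thresh(-2.3014, 0.1446) = -2.1567
Iteration 2: beta = 0.3333, y = -2.1567 + 0.3333*(-2.1567 + 4.8723) = -1.2516
  grad(y) = -7.5155, v = y - alpha*grad = -0.8096
  prox(v) = soft_thresh(-0.8096, 0.1446) = -0.665
Iteration 3: beta = 0.5, y = -0.665 + 0.5*(-0.665 + 2.1567) = 0.0809
  grad(y) = 5.8088, v = y - alpha*grad = -0.2607
  prox(v) = soft_thresh(-0.2607, 0.1446) = -0.116
f(x_3) = 5*(-0.116)^2 + 5*(-0.116) + 2.46*|-0.116| = -0.2274


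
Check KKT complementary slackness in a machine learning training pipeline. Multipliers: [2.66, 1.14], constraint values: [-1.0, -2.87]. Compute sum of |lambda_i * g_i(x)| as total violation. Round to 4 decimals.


KKT complementary slackness check:
lambda_1 * g_1 = 2.66 * -1.0 = -2.66
lambda_2 * g_2 = 1.14 * -2.87 = -3.2718
Total violation = 2.66 + 3.2718 = 5.9318


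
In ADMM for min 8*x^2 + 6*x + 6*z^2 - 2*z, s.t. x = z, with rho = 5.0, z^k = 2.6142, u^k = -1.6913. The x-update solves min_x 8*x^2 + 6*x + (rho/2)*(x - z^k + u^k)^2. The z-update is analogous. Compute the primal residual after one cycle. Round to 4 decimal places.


ADMM iteration with rho = 5.0, z^k = 2.6142, u^k = -1.6913
Step 1: x-update.
Minimize 8*x^2 + 6*x + (5.0/2)*(x - 2.6142 - 1.6913)^2
FOC: (2*8 + 5.0)*x = -6 + 5.0*(2.6142 + 1.6913)
x^{k+1} = 0.7394
Step 2: z-update.
Minimize 6*z^2 - 2*z + (5.0/2)*(0.7394 - z - 1.6913)^2
FOC: (2*6 + 5.0)*z = 2 + 5.0*(0.7394 - 1.6913)
z^{k+1} = -0.1623
Step 3: u-update.
u^{k+1} = -1.6913 + 0.7394 + 0.1623 = -0.7896
Step 4: Primal residual = |0.7394 + 0.1623| = 0.9017


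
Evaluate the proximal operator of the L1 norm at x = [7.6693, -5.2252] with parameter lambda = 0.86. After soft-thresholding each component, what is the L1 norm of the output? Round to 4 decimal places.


Soft-thresholding with lambda = 0.86:
prox(7.6693) = sign(7.6693)*max(|7.6693| - 0.86, 0) = 6.8093
prox(-5.2252) = sign(-5.2252)*max(|-5.2252| - 0.86, 0) = -4.3652
prox(x) = [6.8093, -4.3652]
||prox(x)||_1 = 6.8093 + 4.3652 = 11.1745


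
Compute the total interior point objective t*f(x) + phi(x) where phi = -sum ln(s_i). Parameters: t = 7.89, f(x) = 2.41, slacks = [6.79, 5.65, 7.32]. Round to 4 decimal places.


Step 1: Compute log-barrier.
ln values: [1.9155, 1.7317, 1.9906]
phi = -(1.9155 + 1.7317 + 1.9906) = -5.6377
Step 2: Compute augmented objective.
t*f(x) = 7.89*2.41 = 19.0149
Total = 19.0149 - 5.6377 = 13.3772


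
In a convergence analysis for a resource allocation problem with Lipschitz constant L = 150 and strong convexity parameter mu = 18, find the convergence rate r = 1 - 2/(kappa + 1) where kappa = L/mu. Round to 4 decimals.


Step 1: Compute the condition number.
kappa = L/mu = 150/18 = 8.3333
Step 2: Compute the convergence rate.
r = 1 - 2/(kappa + 1) = 1 - 2*mu/(L + mu) = (L - mu)/(L + mu) = 132/168 = 0.7857


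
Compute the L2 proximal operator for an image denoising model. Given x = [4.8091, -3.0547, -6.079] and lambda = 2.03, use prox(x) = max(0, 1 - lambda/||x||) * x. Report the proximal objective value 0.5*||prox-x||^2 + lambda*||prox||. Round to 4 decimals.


Step 1: Compute ||x||.
||x|| = 8.3314
Step 2: Compute scaling factor.
scale = max(0, 1 - 2.03/8.3314) = 0.7563
Step 3: prox(x) = [3.6373, -2.3104, -4.5978]
||prox(x)|| = 6.3014
Step 4: Proximal objective.
0.5*||prox-x||^2 = 2.0605
lambda*||prox|| = 12.7918
Total = 14.8524


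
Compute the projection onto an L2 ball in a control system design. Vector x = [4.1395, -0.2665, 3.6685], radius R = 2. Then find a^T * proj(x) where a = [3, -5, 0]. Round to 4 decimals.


Step 1: Compute ||x|| (intermediates to 6 decimals).
||x|| = sqrt(4.1395^2 + (-0.2665)^2 + 3.6685^2) = 5.537542
Step 2: Project.
Since ||x|| > R, scale = R/||x|| = 2/5.537542 = 0.361171, proj(x) = scale * x
proj(x) = [1.495067, -0.096252, 1.324956]
Step 3: Dot product.
a^T * proj(x) = 3*1.495067 - 5*(-0.096252) + 0*1.324956 = 4.9665


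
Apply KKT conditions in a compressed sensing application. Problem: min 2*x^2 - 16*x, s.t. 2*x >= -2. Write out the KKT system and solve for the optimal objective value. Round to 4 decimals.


Step 1: Try lambda = 0 (constraint inactive).
Stationarity: 2*2*x - 16 = 0
x* = 16/(2*2) = 4.0
Check constraint: 2*4.0 = 8.0 >= -2 -- satisfied.
Step 2: Compute optimal value.
f(x*) = 2*4.0^2 - 16*4.0 = -32.0


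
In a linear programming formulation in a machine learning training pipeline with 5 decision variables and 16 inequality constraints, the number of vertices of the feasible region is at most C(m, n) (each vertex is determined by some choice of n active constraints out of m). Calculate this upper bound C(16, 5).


Each vertex corresponds to some choice of n active constraints out of m, so the number of vertices is at most C(m, n) = m! / (n!(m-n)!).
m = 16, n = 5
Numerator: 16 * 15 * 14 * 13 * 12
Denominator: 5! = 120
C(16, 5) = 4368


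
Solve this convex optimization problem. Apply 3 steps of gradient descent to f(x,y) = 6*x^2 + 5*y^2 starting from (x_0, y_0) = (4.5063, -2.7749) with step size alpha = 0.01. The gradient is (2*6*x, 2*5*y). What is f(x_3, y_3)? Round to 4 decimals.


Gradient descent on f(x,y) = 6*x^2 + 5*y^2.
Starting point: (4.5063, -2.7749), alpha = 0.01
Step 1: grad_x = 2*6*4.5063 = 54.0756, grad_y = 2*5*-2.7749 = -27.749
  x_1 = 4.5063 - 0.01*54.0756 = 3.9655
  y_1 = -2.7749 - 0.01*-27.749 = -2.4974
Step 2: grad_x = 2*6*3.9655 = 47.5865, grad_y = 2*5*-2.4974 = -24.9741
  x_2 = 3.9655 - 0.01*47.5865 = 3.4897
  y_2 = -2.4974 - 0.01*-24.9741 = -2.2477
Step 3: grad_x = 2*6*3.4897 = 41.8761, grad_y = 2*5*-2.2477 = -22.4767
  x_3 = 3.4897 - 0.01*41.8761 = 3.0709
  y_3 = -2.2477 - 0.01*-22.4767 = -2.0229
f(3.0709, -2.0229) = 6*3.0709^2 + 5*(-2.0229)^2 = 77.0439


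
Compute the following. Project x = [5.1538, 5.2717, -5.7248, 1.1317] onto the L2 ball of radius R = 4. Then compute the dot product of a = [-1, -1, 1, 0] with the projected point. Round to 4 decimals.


Step 1: Compute ||x|| (intermediates to 6 decimals).
||x|| = sqrt(5.1538^2 + 5.2717^2 + (-5.7248)^2 + 1.1317^2) = 9.402476
Step 2: Project.
Since ||x|| > R, scale = R/||x|| = 4/9.402476 = 0.42542, proj(x) = scale * x
proj(x) = [2.19253, 2.242687, -2.435444, 0.481448]
Step 3: Dot product.
a^T * proj(x) = -1*2.19253 - 1*2.242687 + 1*(-2.435444) + 0*0.481448 = -6.8707


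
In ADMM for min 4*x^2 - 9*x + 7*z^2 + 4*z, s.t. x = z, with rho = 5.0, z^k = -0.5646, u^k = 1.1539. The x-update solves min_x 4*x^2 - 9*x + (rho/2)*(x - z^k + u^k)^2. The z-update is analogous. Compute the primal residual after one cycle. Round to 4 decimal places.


ADMM iteration with rho = 5.0, z^k = -0.5646, u^k = 1.1539
Step 1: x-update.
Minimize 4*x^2 - 9*x + (5.0/2)*(x + 0.5646 + 1.1539)^2
FOC: (2*4 + 5.0)*x = 9 + 5.0*(-0.5646 - 1.1539)
x^{k+1} = 0.0313
Step 2: z-update.
Minimize 7*z^2 + 4*z + (5.0/2)*(0.0313 - z + 1.1539)^2
FOC: (2*7 + 5.0)*z = -4 + 5.0*(0.0313 + 1.1539)
z^{k+1} = 0.1014
Step 3: u-update.
u^{k+1} = 1.1539 + 0.0313 - 0.1014 = 1.0839
Step 4: Primal residual = |0.0313 - 0.1014| = 0.07


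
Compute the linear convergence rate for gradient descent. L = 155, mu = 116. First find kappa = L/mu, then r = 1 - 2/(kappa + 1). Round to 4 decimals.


Step 1: Compute the condition number.
kappa = L/mu = 155/116 = 1.3362
Step 2: Compute the convergence rate.
r = 1 - 2/(kappa + 1) = 1 - 2*mu/(L + mu) = (L - mu)/(L + mu) = 39/271 = 0.1439


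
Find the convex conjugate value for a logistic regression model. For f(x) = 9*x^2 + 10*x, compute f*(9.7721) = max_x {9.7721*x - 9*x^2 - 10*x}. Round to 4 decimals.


f*(y) = sup_x {y*x - a*x^2 - b*x} = sup_x {(y-b)*x - a*x^2}
FOC: (y - b) - 2a*x = 0 => x* = (y - b)/(2a)
x* = (9.7721 - 10)/(2*9) = -0.0127
f*(9.7721) = (y-b)^2/(4a) = (9.7721 - 10)^2/(4*9)
= 0.0519/36 = 0.0014


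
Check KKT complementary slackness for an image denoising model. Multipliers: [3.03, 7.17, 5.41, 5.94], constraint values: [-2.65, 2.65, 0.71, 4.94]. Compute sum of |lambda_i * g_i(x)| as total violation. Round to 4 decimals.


KKT complementary slackness check:
lambda_1 * g_1 = 3.03 * -2.65 = -8.0295
lambda_2 * g_2 = 7.17 * 2.65 = 19.0005
lambda_3 * g_3 = 5.41 * 0.71 = 3.8411
lambda_4 * g_4 = 5.94 * 4.94 = 29.3436
Total violation = 8.0295 + 19.0005 + 3.8411 + 29.3436 = 60.2147


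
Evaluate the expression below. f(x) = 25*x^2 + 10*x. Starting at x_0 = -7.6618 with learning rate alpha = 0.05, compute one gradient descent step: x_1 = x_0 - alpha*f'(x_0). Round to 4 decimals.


We compute the gradient at x_0 and apply the update.
f'(x) = 50*x + 10
f'(-7.6618) = 50*-7.6618 + 10 = -373.09
x_1 = -7.6618 - 0.05*-373.09 = 10.9927


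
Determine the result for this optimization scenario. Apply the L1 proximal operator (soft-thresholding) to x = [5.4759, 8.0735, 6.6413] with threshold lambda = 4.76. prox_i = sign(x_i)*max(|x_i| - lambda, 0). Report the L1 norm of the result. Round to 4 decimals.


Soft-thresholding with lambda = 4.76:
prox(5.4759) = sign(5.4759)*max(|5.4759| - 4.76, 0) = 0.7159
prox(8.0735) = sign(8.0735)*max(|8.0735| - 4.76, 0) = 3.3135
prox(6.6413) = sign(6.6413)*max(|6.6413| - 4.76, 0) = 1.8813
prox(x) = [0.7159, 3.3135, 1.8813]
||prox(x)||_1 = 0.7159 + 3.3135 + 1.8813 = 5.9107


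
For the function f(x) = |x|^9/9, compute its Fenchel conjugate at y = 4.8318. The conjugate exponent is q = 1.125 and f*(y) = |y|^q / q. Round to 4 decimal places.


The conjugate exponent q satisfies 1/p + 1/q = 1.
p = 9, so q = 9/(9 - 1) = 1.125
|y|^q = 4.8318^1.125 = 5.8833
f*(4.8318) = 5.8833 / 1.125 = 5.2296


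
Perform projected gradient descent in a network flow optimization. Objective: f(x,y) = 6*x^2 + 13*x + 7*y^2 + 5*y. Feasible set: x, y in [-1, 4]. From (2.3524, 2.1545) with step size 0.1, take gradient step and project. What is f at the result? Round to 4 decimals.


Step 1: Compute gradient at (2.3524, 2.1545).
grad_x = 2*6*2.3524 + 13 = 41.2288
grad_y = 2*7*2.1545 + 5 = 35.163
Step 2: Gradient step.
x_raw = 2.3524 - 0.1*41.2288 = -1.7705
y_raw = 2.1545 - 0.1*35.163 = -1.3618
Step 3: Project onto [-1, 4].
x_proj = clip(-1.7705) = -1.0
y_proj = clip(-1.3618) = -1.0
Step 4: Evaluate f.
f(-1.0, -1.0) = -5.0


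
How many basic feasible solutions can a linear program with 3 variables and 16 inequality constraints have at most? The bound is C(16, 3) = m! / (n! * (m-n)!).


Each vertex corresponds to some choice of n active constraints out of m, so the number of vertices is at most C(m, n) = m! / (n!(m-n)!).
m = 16, n = 3
Numerator: 16 * 15 * 14
Denominator: 3! = 6
C(16, 3) = 560
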